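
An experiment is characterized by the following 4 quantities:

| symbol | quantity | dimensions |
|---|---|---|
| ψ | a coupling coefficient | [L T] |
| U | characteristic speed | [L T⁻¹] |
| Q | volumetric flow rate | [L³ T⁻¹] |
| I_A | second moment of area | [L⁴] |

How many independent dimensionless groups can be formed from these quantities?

2

There are 4 variables and 2 base dimensions (L, T).
The dimension matrix has rank 2.
Independent dimensionless groups: 4 − 2 = 2.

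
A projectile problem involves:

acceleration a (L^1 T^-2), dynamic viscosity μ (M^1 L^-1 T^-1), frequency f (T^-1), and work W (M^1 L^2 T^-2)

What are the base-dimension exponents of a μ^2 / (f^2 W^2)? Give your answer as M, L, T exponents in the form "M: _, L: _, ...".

M: 0, L: -5, T: 2

Collect each base-dimension exponent across the product:
  M: (0) + 2·(1) − 2·(0) − 2·(1) = 0
  L: (1) + 2·(-1) − 2·(0) − 2·(2) = -5
  T: (-2) + 2·(-1) − 2·(-1) − 2·(-2) = 2
So the dimensions are [L⁻⁵ T²].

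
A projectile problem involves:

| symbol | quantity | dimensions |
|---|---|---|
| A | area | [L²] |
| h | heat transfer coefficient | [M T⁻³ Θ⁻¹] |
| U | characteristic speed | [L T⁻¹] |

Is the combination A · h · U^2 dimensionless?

Sum the exponent of each base dimension across the product:
  M: [A]_M + [h]_M + 2·[U]_M = (0) + (1) + 2·(0) = 1
  L: [A]_L + [h]_L + 2·[U]_L = (2) + (0) + 2·(1) = 4
  T: [A]_T + [h]_T + 2·[U]_T = (0) + (-3) + 2·(-1) = -5
  Θ: [A]_Θ + [h]_Θ + 2·[U]_Θ = (0) + (-1) + 2·(0) = -1
Net dimensions [M L⁴ T⁻⁵ Θ⁻¹] ≠ [1] — not dimensionless.

no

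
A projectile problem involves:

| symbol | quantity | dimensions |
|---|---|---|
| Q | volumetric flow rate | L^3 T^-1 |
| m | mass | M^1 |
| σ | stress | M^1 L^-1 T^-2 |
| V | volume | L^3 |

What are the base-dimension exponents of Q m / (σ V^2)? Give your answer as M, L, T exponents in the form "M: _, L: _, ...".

Collect each base-dimension exponent across the product:
  M: (0) + (1) − (1) − 2·(0) = 0
  L: (3) + (0) − (-1) − 2·(3) = -2
  T: (-1) + (0) − (-2) − 2·(0) = 1
So the dimensions are [L⁻² T].

M: 0, L: -2, T: 1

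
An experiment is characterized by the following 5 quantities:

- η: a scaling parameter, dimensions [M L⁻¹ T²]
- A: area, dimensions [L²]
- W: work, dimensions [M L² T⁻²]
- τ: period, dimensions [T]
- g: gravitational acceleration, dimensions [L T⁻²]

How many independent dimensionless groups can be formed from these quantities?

2

There are 5 variables and 3 base dimensions (M, L, T).
The dimension matrix has rank 3.
Independent dimensionless groups: 5 − 3 = 2.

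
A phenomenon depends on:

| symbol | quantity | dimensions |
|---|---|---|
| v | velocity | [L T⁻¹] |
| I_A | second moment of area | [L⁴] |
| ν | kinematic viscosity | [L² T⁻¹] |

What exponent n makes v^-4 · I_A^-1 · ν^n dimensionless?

4

Balance the L exponent: (2)·n from ν, plus −4·(1) − (4) = -8 from the rest, must sum to zero.
2n − 8 = 0, so n = 4.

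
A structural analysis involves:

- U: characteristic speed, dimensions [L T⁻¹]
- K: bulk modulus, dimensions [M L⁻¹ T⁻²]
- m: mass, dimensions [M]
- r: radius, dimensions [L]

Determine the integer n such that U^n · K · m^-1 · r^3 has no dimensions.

Balance the L exponent: (1)·n from U, plus (-1) − (0) + 3·(1) = 2 from the rest, must sum to zero.
n + 2 = 0, so n = -2.

-2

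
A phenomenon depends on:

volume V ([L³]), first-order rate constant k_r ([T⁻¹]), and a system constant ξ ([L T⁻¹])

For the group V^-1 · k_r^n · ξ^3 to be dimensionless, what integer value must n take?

-3

Balance the T exponent: (-1)·n from k_r, plus −(0) + 3·(-1) = -3 from the rest, must sum to zero.
−n − 3 = 0, so n = -3.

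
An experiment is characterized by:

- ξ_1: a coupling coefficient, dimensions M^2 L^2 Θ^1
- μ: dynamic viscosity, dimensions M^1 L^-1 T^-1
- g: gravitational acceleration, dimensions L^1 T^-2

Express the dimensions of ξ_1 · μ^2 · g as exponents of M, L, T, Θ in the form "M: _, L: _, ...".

Collect each base-dimension exponent across the product:
  M: (2) + 2·(1) + (0) = 4
  L: (2) + 2·(-1) + (1) = 1
  T: (0) + 2·(-1) + (-2) = -4
  Θ: (1) + 2·(0) + (0) = 1
So the dimensions are [M⁴ L T⁻⁴ Θ].

M: 4, L: 1, T: -4, Θ: 1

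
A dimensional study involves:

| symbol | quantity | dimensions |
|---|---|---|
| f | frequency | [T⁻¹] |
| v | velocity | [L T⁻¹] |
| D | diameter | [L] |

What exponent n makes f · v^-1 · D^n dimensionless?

1

Balance the L exponent: (1)·n from D, plus (0) − (1) = -1 from the rest, must sum to zero.
n − 1 = 0, so n = 1.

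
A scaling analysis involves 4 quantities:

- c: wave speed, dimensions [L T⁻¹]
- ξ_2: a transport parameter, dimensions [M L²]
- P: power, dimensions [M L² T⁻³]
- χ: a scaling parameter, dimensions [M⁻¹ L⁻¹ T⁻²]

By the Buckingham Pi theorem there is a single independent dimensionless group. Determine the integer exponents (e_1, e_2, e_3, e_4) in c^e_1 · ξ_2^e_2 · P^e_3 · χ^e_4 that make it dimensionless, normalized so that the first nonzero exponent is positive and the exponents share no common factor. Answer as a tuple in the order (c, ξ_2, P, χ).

(3, -4, 1, -3)

M: e_1·(0) + e_2·(1) + e_3·(1) + e_4·(-1) = 0
L: e_1·(1) + e_2·(2) + e_3·(2) + e_4·(-1) = 0
T: e_1·(-1) + e_2·(0) + e_3·(-3) + e_4·(-2) = 0
Solving this homogeneous linear system for the smallest-integer solution (first nonzero entry positive) gives (3, -4, 1, -3).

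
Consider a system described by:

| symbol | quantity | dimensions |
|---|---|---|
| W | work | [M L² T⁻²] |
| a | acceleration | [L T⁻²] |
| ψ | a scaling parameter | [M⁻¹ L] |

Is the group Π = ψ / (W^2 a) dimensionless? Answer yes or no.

Sum the exponent of each base dimension across the product:
  M: −2·[W]_M − [a]_M + [ψ]_M = −2·(1) − (0) + (-1) = -3
  L: −2·[W]_L − [a]_L + [ψ]_L = −2·(2) − (1) + (1) = -4
  T: −2·[W]_T − [a]_T + [ψ]_T = −2·(-2) − (-2) + (0) = 6
Net dimensions [M⁻³ L⁻⁴ T⁶] ≠ [1] — not dimensionless.

no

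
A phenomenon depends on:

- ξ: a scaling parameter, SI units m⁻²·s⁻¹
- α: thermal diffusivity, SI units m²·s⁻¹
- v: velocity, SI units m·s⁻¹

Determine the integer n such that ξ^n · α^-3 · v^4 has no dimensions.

Balance the L exponent: (-2)·n from ξ, plus −3·(2) + 4·(1) = -2 from the rest, must sum to zero.
-2n − 2 = 0, so n = -1.

-1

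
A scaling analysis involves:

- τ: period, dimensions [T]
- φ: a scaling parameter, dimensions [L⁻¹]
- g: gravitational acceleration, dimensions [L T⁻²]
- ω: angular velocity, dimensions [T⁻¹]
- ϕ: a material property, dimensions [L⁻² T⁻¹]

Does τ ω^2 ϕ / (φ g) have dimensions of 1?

Sum the exponent of each base dimension across the product:
  L: [τ]_L − [φ]_L − [g]_L + 2·[ω]_L + [ϕ]_L = (0) − (-1) − (1) + 2·(0) + (-2) = -2
  T: [τ]_T − [φ]_T − [g]_T + 2·[ω]_T + [ϕ]_T = (1) − (0) − (-2) + 2·(-1) + (-1) = 0
Net dimensions [L⁻²] ≠ [1] — not dimensionless.

no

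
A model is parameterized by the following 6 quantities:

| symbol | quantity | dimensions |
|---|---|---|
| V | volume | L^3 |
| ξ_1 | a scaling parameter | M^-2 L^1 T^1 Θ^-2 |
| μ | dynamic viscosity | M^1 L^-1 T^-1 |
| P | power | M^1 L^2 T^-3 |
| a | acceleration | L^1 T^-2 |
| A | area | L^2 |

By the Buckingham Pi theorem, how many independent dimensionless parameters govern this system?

2

There are 6 variables and 4 base dimensions (M, L, T, Θ).
The dimension matrix has rank 4.
Independent dimensionless groups: 6 − 4 = 2.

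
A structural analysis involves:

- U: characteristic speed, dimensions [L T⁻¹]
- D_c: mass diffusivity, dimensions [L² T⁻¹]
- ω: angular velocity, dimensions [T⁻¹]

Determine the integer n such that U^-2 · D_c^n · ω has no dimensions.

Balance the L exponent: (2)·n from D_c, plus −2·(1) + (0) = -2 from the rest, must sum to zero.
2n − 2 = 0, so n = 1.

1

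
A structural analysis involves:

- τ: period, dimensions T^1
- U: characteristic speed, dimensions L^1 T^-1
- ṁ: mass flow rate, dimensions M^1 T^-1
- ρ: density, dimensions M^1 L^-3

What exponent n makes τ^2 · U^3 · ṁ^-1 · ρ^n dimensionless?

1

Balance the M exponent: (1)·n from ρ, plus 2·(0) + 3·(0) − (1) = -1 from the rest, must sum to zero.
n − 1 = 0, so n = 1.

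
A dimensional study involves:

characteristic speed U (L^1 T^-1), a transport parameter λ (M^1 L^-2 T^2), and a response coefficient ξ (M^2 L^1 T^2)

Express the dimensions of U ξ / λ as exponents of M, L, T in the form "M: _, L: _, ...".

M: 1, L: 4, T: -1

Collect each base-dimension exponent across the product:
  M: (0) − (1) + (2) = 1
  L: (1) − (-2) + (1) = 4
  T: (-1) − (2) + (2) = -1
So the dimensions are [M L⁴ T⁻¹].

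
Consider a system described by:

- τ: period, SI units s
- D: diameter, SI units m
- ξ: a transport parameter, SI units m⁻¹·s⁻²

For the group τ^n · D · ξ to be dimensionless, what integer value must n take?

2

Balance the T exponent: (1)·n from τ, plus (0) + (-2) = -2 from the rest, must sum to zero.
n − 2 = 0, so n = 2.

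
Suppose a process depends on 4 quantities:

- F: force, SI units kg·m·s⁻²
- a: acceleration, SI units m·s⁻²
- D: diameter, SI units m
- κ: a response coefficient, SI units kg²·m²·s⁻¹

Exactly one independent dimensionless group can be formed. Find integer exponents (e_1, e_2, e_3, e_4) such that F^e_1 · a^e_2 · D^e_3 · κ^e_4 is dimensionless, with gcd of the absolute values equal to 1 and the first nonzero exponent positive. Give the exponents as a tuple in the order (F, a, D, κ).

M: e_1·(1) + e_2·(0) + e_3·(0) + e_4·(2) = 0
L: e_1·(1) + e_2·(1) + e_3·(1) + e_4·(2) = 0
T: e_1·(-2) + e_2·(-2) + e_3·(0) + e_4·(-1) = 0
Solving this homogeneous linear system for the smallest-integer solution (first nonzero entry positive) gives (4, -3, 3, -2).

(4, -3, 3, -2)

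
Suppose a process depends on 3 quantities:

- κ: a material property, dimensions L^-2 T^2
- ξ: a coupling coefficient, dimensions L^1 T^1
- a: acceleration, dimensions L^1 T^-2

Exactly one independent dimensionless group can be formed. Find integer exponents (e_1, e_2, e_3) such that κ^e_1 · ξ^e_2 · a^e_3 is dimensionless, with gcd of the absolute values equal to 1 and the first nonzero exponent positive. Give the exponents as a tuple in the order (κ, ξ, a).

L: e_1·(-2) + e_2·(1) + e_3·(1) = 0
T: e_1·(2) + e_2·(1) + e_3·(-2) = 0
Solving this homogeneous linear system for the smallest-integer solution (first nonzero entry positive) gives (3, 2, 4).

(3, 2, 4)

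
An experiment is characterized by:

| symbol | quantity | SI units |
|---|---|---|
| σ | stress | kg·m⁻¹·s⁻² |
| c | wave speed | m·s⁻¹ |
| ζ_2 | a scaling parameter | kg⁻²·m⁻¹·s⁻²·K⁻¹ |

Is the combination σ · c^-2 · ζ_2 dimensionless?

no

Sum the exponent of each base dimension across the product:
  M: [σ]_M − 2·[c]_M + [ζ_2]_M = (1) − 2·(0) + (-2) = -1
  L: [σ]_L − 2·[c]_L + [ζ_2]_L = (-1) − 2·(1) + (-1) = -4
  T: [σ]_T − 2·[c]_T + [ζ_2]_T = (-2) − 2·(-1) + (-2) = -2
  Θ: [σ]_Θ − 2·[c]_Θ + [ζ_2]_Θ = (0) − 2·(0) + (-1) = -1
Net dimensions [M⁻¹ L⁻⁴ T⁻² Θ⁻¹] ≠ [1] — not dimensionless.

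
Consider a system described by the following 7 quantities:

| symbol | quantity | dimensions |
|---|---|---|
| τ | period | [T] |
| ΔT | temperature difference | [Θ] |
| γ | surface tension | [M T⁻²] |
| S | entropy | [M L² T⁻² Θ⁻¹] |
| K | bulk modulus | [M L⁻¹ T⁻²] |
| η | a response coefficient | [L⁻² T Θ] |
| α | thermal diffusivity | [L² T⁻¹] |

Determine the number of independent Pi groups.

There are 7 variables and 4 base dimensions (M, L, T, Θ).
The dimension matrix has rank 4.
Independent dimensionless groups: 7 − 4 = 3.

3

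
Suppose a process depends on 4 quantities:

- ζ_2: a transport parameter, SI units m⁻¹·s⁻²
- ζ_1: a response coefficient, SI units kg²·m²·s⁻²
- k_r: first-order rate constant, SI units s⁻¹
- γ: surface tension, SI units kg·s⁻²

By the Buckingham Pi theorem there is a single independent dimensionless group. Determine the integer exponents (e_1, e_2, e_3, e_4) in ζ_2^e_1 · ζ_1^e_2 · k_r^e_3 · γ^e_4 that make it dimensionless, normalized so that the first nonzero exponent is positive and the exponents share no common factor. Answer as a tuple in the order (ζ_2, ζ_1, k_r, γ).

(2, 1, -2, -2)

M: e_1·(0) + e_2·(2) + e_3·(0) + e_4·(1) = 0
L: e_1·(-1) + e_2·(2) + e_3·(0) + e_4·(0) = 0
T: e_1·(-2) + e_2·(-2) + e_3·(-1) + e_4·(-2) = 0
Solving this homogeneous linear system for the smallest-integer solution (first nonzero entry positive) gives (2, 1, -2, -2).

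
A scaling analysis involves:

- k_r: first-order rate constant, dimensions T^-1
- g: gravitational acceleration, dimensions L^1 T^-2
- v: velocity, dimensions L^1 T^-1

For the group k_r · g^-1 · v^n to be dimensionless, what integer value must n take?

Balance the L exponent: (1)·n from v, plus (0) − (1) = -1 from the rest, must sum to zero.
n − 1 = 0, so n = 1.

1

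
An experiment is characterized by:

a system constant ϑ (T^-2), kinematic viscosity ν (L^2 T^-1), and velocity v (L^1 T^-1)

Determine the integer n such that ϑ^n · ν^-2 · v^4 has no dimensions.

-1

Balance the T exponent: (-2)·n from ϑ, plus −2·(-1) + 4·(-1) = -2 from the rest, must sum to zero.
-2n − 2 = 0, so n = -1.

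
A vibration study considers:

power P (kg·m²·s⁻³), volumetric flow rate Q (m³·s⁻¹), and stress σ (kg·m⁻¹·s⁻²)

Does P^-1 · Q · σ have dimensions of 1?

yes

Sum the exponent of each base dimension across the product:
  M: −[P]_M + [Q]_M + [σ]_M = −(1) + (0) + (1) = 0
  L: −[P]_L + [Q]_L + [σ]_L = −(2) + (3) + (-1) = 0
  T: −[P]_T + [Q]_T + [σ]_T = −(-3) + (-1) + (-2) = 0
All base exponents vanish — dimensionless.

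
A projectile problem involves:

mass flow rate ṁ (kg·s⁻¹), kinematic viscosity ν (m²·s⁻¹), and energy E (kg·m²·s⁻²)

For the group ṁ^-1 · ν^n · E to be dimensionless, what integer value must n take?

-1

Balance the L exponent: (2)·n from ν, plus −(0) + (2) = 2 from the rest, must sum to zero.
2n + 2 = 0, so n = -1.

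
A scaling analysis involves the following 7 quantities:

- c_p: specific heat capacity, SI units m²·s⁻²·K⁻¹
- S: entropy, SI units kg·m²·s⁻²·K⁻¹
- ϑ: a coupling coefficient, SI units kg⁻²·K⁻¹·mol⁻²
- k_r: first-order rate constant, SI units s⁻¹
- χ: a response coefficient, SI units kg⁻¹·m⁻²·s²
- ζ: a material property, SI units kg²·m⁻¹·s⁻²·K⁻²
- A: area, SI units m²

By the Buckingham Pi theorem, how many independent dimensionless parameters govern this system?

There are 7 variables and 5 base dimensions (M, L, T, Θ, N).
The dimension matrix has rank 5.
Independent dimensionless groups: 7 − 5 = 2.

2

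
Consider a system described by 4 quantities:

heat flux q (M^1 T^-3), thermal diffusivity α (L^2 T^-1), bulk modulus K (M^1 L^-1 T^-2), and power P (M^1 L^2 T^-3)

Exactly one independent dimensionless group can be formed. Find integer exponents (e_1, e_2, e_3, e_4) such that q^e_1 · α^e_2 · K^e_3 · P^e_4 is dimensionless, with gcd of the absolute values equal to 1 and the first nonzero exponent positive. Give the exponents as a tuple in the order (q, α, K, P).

M: e_1·(1) + e_2·(0) + e_3·(1) + e_4·(1) = 0
L: e_1·(0) + e_2·(2) + e_3·(-1) + e_4·(2) = 0
T: e_1·(-3) + e_2·(-1) + e_3·(-2) + e_4·(-3) = 0
Solving this homogeneous linear system for the smallest-integer solution (first nonzero entry positive) gives (1, -2, -2, 1).

(1, -2, -2, 1)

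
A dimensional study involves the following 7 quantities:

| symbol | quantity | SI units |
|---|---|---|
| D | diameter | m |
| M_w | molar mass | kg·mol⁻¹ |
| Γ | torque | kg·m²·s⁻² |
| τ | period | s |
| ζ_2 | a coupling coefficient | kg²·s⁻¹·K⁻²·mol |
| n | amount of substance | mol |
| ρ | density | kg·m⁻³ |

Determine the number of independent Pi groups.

There are 7 variables and 5 base dimensions (M, L, T, Θ, N).
The dimension matrix has rank 5.
Independent dimensionless groups: 7 − 5 = 2.

2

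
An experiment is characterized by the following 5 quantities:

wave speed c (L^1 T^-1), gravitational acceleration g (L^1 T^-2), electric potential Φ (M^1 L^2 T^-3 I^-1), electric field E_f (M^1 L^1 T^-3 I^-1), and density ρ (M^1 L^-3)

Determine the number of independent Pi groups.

There are 5 variables and 4 base dimensions (M, L, T, I).
The dimension matrix has rank 4.
Independent dimensionless groups: 5 − 4 = 1.

1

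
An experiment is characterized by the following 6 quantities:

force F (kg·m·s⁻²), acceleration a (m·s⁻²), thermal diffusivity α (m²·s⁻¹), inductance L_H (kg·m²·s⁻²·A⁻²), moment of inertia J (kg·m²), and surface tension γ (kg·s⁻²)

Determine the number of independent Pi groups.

2

There are 6 variables and 4 base dimensions (M, L, T, I).
The dimension matrix has rank 4.
Independent dimensionless groups: 6 − 4 = 2.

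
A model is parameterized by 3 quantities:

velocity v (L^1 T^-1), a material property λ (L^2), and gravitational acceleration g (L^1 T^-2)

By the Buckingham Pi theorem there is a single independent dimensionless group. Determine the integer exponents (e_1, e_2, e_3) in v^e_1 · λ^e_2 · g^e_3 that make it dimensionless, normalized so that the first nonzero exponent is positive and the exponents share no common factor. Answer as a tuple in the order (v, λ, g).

(4, -1, -2)

L: e_1·(1) + e_2·(2) + e_3·(1) = 0
T: e_1·(-1) + e_2·(0) + e_3·(-2) = 0
Solving this homogeneous linear system for the smallest-integer solution (first nonzero entry positive) gives (4, -1, -2).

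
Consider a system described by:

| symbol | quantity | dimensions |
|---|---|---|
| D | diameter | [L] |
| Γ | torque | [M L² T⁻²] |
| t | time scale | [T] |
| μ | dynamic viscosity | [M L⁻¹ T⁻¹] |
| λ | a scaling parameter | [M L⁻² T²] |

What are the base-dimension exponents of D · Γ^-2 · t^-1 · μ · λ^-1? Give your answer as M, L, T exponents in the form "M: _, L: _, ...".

Collect each base-dimension exponent across the product:
  M: (0) − 2·(1) − (0) + (1) − (1) = -2
  L: (1) − 2·(2) − (0) + (-1) − (-2) = -2
  T: (0) − 2·(-2) − (1) + (-1) − (2) = 0
So the dimensions are [M⁻² L⁻²].

M: -2, L: -2, T: 0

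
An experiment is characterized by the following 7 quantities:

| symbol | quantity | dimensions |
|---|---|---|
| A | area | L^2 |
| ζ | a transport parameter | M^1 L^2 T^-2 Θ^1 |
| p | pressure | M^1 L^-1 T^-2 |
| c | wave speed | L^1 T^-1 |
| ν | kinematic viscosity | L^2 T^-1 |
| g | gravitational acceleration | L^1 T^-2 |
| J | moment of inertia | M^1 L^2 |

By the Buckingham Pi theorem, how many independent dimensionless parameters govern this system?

3

There are 7 variables and 4 base dimensions (M, L, T, Θ).
The dimension matrix has rank 4.
Independent dimensionless groups: 7 − 4 = 3.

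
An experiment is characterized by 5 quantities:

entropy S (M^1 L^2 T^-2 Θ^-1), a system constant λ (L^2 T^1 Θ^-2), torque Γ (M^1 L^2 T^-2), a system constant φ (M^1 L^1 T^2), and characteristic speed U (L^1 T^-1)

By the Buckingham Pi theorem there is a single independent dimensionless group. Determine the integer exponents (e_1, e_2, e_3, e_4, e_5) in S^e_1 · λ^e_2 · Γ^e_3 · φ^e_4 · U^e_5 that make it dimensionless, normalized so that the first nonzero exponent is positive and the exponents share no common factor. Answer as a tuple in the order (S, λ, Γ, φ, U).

M: e_1·(1) + e_2·(0) + e_3·(1) + e_4·(1) + e_5·(0) = 0
L: e_1·(2) + e_2·(2) + e_3·(2) + e_4·(1) + e_5·(1) = 0
T: e_1·(-2) + e_2·(1) + e_3·(-2) + e_4·(2) + e_5·(-1) = 0
Θ: e_1·(-1) + e_2·(-2) + e_3·(0) + e_4·(0) + e_5·(0) = 0
Solving this homogeneous linear system for the smallest-integer solution (first nonzero entry positive) gives (2, -1, -3, 1, 3).

(2, -1, -3, 1, 3)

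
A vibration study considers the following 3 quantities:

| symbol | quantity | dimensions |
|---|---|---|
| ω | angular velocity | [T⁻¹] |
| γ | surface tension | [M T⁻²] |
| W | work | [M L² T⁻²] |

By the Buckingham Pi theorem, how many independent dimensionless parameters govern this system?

There are 3 variables and 3 base dimensions (M, L, T).
The dimension matrix has rank 3.
Independent dimensionless groups: 3 − 3 = 0.

0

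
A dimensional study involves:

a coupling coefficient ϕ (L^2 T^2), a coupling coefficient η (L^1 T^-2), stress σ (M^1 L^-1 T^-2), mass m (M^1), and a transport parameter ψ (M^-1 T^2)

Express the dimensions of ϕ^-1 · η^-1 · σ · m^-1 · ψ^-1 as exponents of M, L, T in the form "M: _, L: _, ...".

M: 1, L: -4, T: -4

Collect each base-dimension exponent across the product:
  M: −(0) − (0) + (1) − (1) − (-1) = 1
  L: −(2) − (1) + (-1) − (0) − (0) = -4
  T: −(2) − (-2) + (-2) − (0) − (2) = -4
So the dimensions are [M L⁻⁴ T⁻⁴].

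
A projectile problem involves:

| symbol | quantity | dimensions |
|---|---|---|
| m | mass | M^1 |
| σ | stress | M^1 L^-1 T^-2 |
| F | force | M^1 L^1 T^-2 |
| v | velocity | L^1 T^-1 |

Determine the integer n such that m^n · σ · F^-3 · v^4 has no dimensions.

Balance the M exponent: (1)·n from m, plus (1) − 3·(1) + 4·(0) = -2 from the rest, must sum to zero.
n − 2 = 0, so n = 2.

2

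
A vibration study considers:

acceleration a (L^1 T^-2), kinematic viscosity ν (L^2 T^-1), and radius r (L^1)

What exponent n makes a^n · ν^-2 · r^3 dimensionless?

Balance the L exponent: (1)·n from a, plus −2·(2) + 3·(1) = -1 from the rest, must sum to zero.
n − 1 = 0, so n = 1.

1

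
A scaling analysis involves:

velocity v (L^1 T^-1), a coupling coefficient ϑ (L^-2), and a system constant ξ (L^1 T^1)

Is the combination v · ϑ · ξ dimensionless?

yes

Sum the exponent of each base dimension across the product:
  L: [v]_L + [ϑ]_L + [ξ]_L = (1) + (-2) + (1) = 0
  T: [v]_T + [ϑ]_T + [ξ]_T = (-1) + (0) + (1) = 0
All base exponents vanish — dimensionless.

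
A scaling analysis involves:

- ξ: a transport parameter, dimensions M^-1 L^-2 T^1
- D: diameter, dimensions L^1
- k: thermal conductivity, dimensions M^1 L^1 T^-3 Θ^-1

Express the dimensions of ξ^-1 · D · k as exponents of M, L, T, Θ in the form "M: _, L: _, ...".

Collect each base-dimension exponent across the product:
  M: −(-1) + (0) + (1) = 2
  L: −(-2) + (1) + (1) = 4
  T: −(1) + (0) + (-3) = -4
  Θ: −(0) + (0) + (-1) = -1
So the dimensions are [M² L⁴ T⁻⁴ Θ⁻¹].

M: 2, L: 4, T: -4, Θ: -1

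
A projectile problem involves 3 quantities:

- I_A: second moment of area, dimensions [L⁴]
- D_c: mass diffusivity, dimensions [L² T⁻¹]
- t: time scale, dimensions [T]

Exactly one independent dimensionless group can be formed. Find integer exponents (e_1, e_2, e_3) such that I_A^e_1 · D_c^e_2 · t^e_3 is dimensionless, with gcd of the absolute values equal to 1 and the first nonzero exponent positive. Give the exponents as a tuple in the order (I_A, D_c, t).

(1, -2, -2)

L: e_1·(4) + e_2·(2) + e_3·(0) = 0
T: e_1·(0) + e_2·(-1) + e_3·(1) = 0
Solving this homogeneous linear system for the smallest-integer solution (first nonzero entry positive) gives (1, -2, -2).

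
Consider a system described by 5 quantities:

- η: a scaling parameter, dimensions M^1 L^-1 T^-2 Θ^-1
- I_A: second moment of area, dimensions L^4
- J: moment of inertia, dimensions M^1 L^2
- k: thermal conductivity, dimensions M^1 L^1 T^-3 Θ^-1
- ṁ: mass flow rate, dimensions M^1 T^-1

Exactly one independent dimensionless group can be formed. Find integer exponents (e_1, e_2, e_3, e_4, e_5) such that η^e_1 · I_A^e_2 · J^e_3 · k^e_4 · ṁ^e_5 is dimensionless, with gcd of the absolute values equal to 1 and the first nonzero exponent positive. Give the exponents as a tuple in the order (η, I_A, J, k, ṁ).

M: e_1·(1) + e_2·(0) + e_3·(1) + e_4·(1) + e_5·(1) = 0
L: e_1·(-1) + e_2·(4) + e_3·(2) + e_4·(1) + e_5·(0) = 0
T: e_1·(-2) + e_2·(0) + e_3·(0) + e_4·(-3) + e_5·(-1) = 0
Θ: e_1·(-1) + e_2·(0) + e_3·(0) + e_4·(-1) + e_5·(0) = 0
Solving this homogeneous linear system for the smallest-integer solution (first nonzero entry positive) gives (1, 1, -1, -1, 1).

(1, 1, -1, -1, 1)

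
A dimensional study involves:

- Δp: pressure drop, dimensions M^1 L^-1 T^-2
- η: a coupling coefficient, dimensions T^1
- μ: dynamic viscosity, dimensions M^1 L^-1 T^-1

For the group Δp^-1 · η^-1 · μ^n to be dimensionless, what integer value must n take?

Balance the M exponent: (1)·n from μ, plus −(1) − (0) = -1 from the rest, must sum to zero.
n − 1 = 0, so n = 1.

1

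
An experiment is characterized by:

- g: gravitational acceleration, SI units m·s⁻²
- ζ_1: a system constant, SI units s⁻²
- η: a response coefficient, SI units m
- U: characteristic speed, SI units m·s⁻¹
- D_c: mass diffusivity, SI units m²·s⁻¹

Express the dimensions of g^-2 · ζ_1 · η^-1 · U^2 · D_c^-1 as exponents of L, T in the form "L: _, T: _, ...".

Collect each base-dimension exponent across the product:
  L: −2·(1) + (0) − (1) + 2·(1) − (2) = -3
  T: −2·(-2) + (-2) − (0) + 2·(-1) − (-1) = 1
So the dimensions are [L⁻³ T].

L: -3, T: 1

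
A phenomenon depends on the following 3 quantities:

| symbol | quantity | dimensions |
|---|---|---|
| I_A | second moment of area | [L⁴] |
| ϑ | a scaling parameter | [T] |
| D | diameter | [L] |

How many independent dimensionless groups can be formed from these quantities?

1

There are 3 variables and 2 base dimensions (L, T).
The dimension matrix has rank 2.
Independent dimensionless groups: 3 − 2 = 1.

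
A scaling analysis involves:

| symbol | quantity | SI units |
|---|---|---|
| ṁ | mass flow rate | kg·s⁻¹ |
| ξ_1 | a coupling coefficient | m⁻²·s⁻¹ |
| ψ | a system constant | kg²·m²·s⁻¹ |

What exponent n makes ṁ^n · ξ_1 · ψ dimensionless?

Balance the M exponent: (1)·n from ṁ, plus (0) + (2) = 2 from the rest, must sum to zero.
n + 2 = 0, so n = -2.

-2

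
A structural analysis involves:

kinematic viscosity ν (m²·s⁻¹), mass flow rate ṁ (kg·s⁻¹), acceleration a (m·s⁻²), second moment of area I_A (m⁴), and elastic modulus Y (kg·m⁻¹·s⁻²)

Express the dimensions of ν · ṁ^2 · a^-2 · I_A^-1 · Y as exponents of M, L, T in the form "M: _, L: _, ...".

Collect each base-dimension exponent across the product:
  M: (0) + 2·(1) − 2·(0) − (0) + (1) = 3
  L: (2) + 2·(0) − 2·(1) − (4) + (-1) = -5
  T: (-1) + 2·(-1) − 2·(-2) − (0) + (-2) = -1
So the dimensions are [M³ L⁻⁵ T⁻¹].

M: 3, L: -5, T: -1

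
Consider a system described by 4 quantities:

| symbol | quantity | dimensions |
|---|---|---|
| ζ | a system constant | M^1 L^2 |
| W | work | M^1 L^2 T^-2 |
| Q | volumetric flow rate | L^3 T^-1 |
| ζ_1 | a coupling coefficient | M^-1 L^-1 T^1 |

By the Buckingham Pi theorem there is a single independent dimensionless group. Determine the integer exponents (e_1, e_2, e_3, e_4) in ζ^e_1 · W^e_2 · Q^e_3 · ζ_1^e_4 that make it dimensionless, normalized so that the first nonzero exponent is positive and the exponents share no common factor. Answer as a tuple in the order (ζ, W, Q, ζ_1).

(1, 2, -1, 3)

M: e_1·(1) + e_2·(1) + e_3·(0) + e_4·(-1) = 0
L: e_1·(2) + e_2·(2) + e_3·(3) + e_4·(-1) = 0
T: e_1·(0) + e_2·(-2) + e_3·(-1) + e_4·(1) = 0
Solving this homogeneous linear system for the smallest-integer solution (first nonzero entry positive) gives (1, 2, -1, 3).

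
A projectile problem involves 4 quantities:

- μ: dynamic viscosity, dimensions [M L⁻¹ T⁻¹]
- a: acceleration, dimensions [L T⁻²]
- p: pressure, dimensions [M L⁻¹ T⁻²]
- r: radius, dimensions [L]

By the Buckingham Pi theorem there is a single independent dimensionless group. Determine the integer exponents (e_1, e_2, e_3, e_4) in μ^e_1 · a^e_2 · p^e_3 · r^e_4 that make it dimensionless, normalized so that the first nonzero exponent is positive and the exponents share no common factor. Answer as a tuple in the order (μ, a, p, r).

M: e_1·(1) + e_2·(0) + e_3·(1) + e_4·(0) = 0
L: e_1·(-1) + e_2·(1) + e_3·(-1) + e_4·(1) = 0
T: e_1·(-1) + e_2·(-2) + e_3·(-2) + e_4·(0) = 0
Solving this homogeneous linear system for the smallest-integer solution (first nonzero entry positive) gives (2, 1, -2, -1).

(2, 1, -2, -1)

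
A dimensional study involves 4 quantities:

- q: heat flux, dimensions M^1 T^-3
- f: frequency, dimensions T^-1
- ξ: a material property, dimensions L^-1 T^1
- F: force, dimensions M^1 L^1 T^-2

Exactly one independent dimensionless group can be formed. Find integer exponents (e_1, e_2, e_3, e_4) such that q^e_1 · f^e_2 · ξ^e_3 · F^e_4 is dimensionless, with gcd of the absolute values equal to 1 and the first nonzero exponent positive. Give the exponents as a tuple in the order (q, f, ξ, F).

(1, -2, -1, -1)

M: e_1·(1) + e_2·(0) + e_3·(0) + e_4·(1) = 0
L: e_1·(0) + e_2·(0) + e_3·(-1) + e_4·(1) = 0
T: e_1·(-3) + e_2·(-1) + e_3·(1) + e_4·(-2) = 0
Solving this homogeneous linear system for the smallest-integer solution (first nonzero entry positive) gives (1, -2, -1, -1).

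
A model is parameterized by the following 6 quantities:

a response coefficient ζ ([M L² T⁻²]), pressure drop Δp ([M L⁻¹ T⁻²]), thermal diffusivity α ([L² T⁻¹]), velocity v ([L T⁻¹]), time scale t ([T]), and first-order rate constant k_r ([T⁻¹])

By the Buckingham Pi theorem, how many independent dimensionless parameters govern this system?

There are 6 variables and 3 base dimensions (M, L, T).
The dimension matrix has rank 3.
Independent dimensionless groups: 6 − 3 = 3.

3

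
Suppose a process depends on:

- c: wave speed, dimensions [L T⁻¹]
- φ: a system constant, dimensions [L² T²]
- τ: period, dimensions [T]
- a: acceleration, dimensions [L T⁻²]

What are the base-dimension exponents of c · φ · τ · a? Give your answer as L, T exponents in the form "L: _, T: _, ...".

Collect each base-dimension exponent across the product:
  L: (1) + (2) + (0) + (1) = 4
  T: (-1) + (2) + (1) + (-2) = 0
So the dimensions are [L⁴].

L: 4, T: 0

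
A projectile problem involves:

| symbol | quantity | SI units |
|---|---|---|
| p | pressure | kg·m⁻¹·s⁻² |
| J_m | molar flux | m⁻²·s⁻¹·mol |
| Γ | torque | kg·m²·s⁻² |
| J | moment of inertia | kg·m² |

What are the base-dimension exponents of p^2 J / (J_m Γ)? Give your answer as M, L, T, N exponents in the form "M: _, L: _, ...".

M: 2, L: 0, T: -1, N: -1

Collect each base-dimension exponent across the product:
  M: 2·(1) − (0) − (1) + (1) = 2
  L: 2·(-1) − (-2) − (2) + (2) = 0
  T: 2·(-2) − (-1) − (-2) + (0) = -1
  N: 2·(0) − (1) − (0) + (0) = -1
So the dimensions are [M² T⁻¹ N⁻¹].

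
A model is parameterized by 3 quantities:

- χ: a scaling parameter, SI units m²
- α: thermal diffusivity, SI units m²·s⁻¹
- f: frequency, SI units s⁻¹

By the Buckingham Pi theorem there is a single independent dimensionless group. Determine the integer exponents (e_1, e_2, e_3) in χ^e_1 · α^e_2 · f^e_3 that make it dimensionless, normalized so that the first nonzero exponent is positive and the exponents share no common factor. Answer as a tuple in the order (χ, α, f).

L: e_1·(2) + e_2·(2) + e_3·(0) = 0
T: e_1·(0) + e_2·(-1) + e_3·(-1) = 0
Solving this homogeneous linear system for the smallest-integer solution (first nonzero entry positive) gives (1, -1, 1).

(1, -1, 1)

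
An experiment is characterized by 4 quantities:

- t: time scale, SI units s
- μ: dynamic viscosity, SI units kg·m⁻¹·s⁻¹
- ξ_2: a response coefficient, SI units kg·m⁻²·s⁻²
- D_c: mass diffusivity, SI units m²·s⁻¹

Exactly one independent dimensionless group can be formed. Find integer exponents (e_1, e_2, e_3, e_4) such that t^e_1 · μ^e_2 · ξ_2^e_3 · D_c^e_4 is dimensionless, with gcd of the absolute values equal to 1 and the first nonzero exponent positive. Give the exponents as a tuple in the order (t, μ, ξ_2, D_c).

(3, -2, 2, 1)

M: e_1·(0) + e_2·(1) + e_3·(1) + e_4·(0) = 0
L: e_1·(0) + e_2·(-1) + e_3·(-2) + e_4·(2) = 0
T: e_1·(1) + e_2·(-1) + e_3·(-2) + e_4·(-1) = 0
Solving this homogeneous linear system for the smallest-integer solution (first nonzero entry positive) gives (3, -2, 2, 1).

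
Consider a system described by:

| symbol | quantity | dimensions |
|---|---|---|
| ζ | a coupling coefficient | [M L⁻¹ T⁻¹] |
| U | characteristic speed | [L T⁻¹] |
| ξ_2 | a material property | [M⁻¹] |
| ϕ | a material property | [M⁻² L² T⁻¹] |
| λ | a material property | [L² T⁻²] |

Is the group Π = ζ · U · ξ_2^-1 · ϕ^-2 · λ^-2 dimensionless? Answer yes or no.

no

Sum the exponent of each base dimension across the product:
  M: [ζ]_M + [U]_M − [ξ_2]_M − 2·[ϕ]_M − 2·[λ]_M = (1) + (0) − (-1) − 2·(-2) − 2·(0) = 6
  L: [ζ]_L + [U]_L − [ξ_2]_L − 2·[ϕ]_L − 2·[λ]_L = (-1) + (1) − (0) − 2·(2) − 2·(2) = -8
  T: [ζ]_T + [U]_T − [ξ_2]_T − 2·[ϕ]_T − 2·[λ]_T = (-1) + (-1) − (0) − 2·(-1) − 2·(-2) = 4
Net dimensions [M⁶ L⁻⁸ T⁴] ≠ [1] — not dimensionless.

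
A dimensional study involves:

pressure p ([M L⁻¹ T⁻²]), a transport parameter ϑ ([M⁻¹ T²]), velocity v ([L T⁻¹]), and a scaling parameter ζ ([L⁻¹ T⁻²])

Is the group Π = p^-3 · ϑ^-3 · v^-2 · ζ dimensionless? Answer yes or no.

Sum the exponent of each base dimension across the product:
  M: −3·[p]_M − 3·[ϑ]_M − 2·[v]_M + [ζ]_M = −3·(1) − 3·(-1) − 2·(0) + (0) = 0
  L: −3·[p]_L − 3·[ϑ]_L − 2·[v]_L + [ζ]_L = −3·(-1) − 3·(0) − 2·(1) + (-1) = 0
  T: −3·[p]_T − 3·[ϑ]_T − 2·[v]_T + [ζ]_T = −3·(-2) − 3·(2) − 2·(-1) + (-2) = 0
All base exponents vanish — dimensionless.

yes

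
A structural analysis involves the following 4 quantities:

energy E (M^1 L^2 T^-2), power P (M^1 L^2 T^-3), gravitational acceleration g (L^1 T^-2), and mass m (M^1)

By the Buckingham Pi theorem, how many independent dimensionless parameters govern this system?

There are 4 variables and 3 base dimensions (M, L, T).
The dimension matrix has rank 3.
Independent dimensionless groups: 4 − 3 = 1.

1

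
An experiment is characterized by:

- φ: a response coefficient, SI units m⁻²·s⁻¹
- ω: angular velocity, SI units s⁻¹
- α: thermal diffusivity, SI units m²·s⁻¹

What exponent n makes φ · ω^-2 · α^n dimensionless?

Balance the L exponent: (2)·n from α, plus (-2) − 2·(0) = -2 from the rest, must sum to zero.
2n − 2 = 0, so n = 1.

1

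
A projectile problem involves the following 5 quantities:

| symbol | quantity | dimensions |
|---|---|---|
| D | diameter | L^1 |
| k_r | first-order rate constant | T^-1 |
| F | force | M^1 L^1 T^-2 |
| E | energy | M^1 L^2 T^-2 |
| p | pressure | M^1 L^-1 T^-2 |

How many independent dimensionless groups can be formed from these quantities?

There are 5 variables and 3 base dimensions (M, L, T).
The dimension matrix has rank 3.
Independent dimensionless groups: 5 − 3 = 2.

2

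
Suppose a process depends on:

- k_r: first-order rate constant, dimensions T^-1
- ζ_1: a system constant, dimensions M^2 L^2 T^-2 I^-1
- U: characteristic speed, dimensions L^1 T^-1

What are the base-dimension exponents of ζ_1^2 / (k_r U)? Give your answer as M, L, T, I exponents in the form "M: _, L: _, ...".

M: 4, L: 3, T: -2, I: -2

Collect each base-dimension exponent across the product:
  M: −(0) + 2·(2) − (0) = 4
  L: −(0) + 2·(2) − (1) = 3
  T: −(-1) + 2·(-2) − (-1) = -2
  I: −(0) + 2·(-1) − (0) = -2
So the dimensions are [M⁴ L³ T⁻² I⁻²].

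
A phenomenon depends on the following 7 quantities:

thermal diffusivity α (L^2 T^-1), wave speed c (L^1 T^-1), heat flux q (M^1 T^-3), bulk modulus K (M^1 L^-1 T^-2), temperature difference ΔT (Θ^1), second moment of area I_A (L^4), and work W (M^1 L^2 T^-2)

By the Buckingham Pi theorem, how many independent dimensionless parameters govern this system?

There are 7 variables and 4 base dimensions (M, L, T, Θ).
The dimension matrix has rank 4.
Independent dimensionless groups: 7 − 4 = 3.

3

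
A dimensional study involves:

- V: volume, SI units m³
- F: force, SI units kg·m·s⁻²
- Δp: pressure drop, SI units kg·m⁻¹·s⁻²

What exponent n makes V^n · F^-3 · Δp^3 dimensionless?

Balance the L exponent: (3)·n from V, plus −3·(1) + 3·(-1) = -6 from the rest, must sum to zero.
3n − 6 = 0, so n = 2.

2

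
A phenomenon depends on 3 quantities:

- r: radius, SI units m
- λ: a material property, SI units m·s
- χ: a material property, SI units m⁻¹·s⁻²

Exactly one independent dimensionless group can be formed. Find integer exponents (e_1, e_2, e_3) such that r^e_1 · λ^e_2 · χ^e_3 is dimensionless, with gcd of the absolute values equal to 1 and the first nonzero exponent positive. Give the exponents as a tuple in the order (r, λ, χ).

(1, -2, -1)

L: e_1·(1) + e_2·(1) + e_3·(-1) = 0
T: e_1·(0) + e_2·(1) + e_3·(-2) = 0
Solving this homogeneous linear system for the smallest-integer solution (first nonzero entry positive) gives (1, -2, -1).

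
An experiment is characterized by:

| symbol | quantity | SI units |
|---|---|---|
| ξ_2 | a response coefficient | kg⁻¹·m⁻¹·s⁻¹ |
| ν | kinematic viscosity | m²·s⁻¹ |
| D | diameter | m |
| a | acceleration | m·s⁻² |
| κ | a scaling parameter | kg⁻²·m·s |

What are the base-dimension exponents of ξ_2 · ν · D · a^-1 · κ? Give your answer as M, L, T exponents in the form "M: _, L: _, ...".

M: -3, L: 2, T: 1

Collect each base-dimension exponent across the product:
  M: (-1) + (0) + (0) − (0) + (-2) = -3
  L: (-1) + (2) + (1) − (1) + (1) = 2
  T: (-1) + (-1) + (0) − (-2) + (1) = 1
So the dimensions are [M⁻³ L² T].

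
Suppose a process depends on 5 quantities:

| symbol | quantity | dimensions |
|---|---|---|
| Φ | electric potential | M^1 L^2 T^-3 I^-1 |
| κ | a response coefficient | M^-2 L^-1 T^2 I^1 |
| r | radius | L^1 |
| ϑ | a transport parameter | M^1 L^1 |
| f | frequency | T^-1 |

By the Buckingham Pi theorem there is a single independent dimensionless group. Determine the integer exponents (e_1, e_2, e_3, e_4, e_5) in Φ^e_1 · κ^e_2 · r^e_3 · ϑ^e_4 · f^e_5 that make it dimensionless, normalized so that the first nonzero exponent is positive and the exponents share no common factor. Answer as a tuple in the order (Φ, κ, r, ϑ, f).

(1, 1, -2, 1, -1)

M: e_1·(1) + e_2·(-2) + e_3·(0) + e_4·(1) + e_5·(0) = 0
L: e_1·(2) + e_2·(-1) + e_3·(1) + e_4·(1) + e_5·(0) = 0
T: e_1·(-3) + e_2·(2) + e_3·(0) + e_4·(0) + e_5·(-1) = 0
I: e_1·(-1) + e_2·(1) + e_3·(0) + e_4·(0) + e_5·(0) = 0
Solving this homogeneous linear system for the smallest-integer solution (first nonzero entry positive) gives (1, 1, -2, 1, -1).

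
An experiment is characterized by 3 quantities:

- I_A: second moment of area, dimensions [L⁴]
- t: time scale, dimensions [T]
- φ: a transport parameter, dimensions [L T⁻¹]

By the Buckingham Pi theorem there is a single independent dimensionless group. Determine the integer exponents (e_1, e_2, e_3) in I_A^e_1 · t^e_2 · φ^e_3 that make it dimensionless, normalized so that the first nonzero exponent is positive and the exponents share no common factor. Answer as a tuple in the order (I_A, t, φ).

L: e_1·(4) + e_2·(0) + e_3·(1) = 0
T: e_1·(0) + e_2·(1) + e_3·(-1) = 0
Solving this homogeneous linear system for the smallest-integer solution (first nonzero entry positive) gives (1, -4, -4).

(1, -4, -4)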